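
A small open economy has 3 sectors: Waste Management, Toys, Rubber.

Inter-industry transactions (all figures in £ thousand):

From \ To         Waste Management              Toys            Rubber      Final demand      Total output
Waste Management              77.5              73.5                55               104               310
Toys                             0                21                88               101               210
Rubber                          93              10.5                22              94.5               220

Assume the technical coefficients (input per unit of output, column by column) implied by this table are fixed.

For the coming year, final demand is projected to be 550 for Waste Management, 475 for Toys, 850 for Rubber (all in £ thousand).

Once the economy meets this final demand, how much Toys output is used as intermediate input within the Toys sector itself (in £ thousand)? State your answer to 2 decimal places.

Technical coefficients a_ij = z_ij / X_j:
  a_WW = 77.5/310 = 0.25, a_TW = 0/310 = 0.00, a_RW = 93/310 = 0.30
  a_WT = 73.5/210 = 0.35, a_TT = 21/210 = 0.10, a_RT = 10.5/210 = 0.05
  a_WR = 55/220 = 0.25, a_TR = 88/220 = 0.40, a_RR = 22/220 = 0.10
I − A =
  [   0.75    -0.35    -0.25]
  [   0.00     0.90    -0.40]
  [  -0.30    -0.05     0.90]
Cofactors of I−A, C_ij = (−1)^(i+j)·(minor ij) (rows/columns in the sector order above):
  C_11 = (0.90)(0.90) − (-0.40)(-0.05) = 0.7900
  C_12 = −[(0.00)(0.90) − (-0.40)(-0.30)] = 0.1200
  C_13 = (0.00)(-0.05) − (0.90)(-0.30) = 0.2700
  C_21 = −[(-0.35)(0.90) − (-0.25)(-0.05)] = 0.3275
  C_22 = (0.75)(0.90) − (-0.25)(-0.30) = 0.6000
  C_23 = −[(0.75)(-0.05) − (-0.35)(-0.30)] = 0.1425
  C_31 = (-0.35)(-0.40) − (-0.25)(0.90) = 0.3650
  C_32 = −[(0.75)(-0.40) − (-0.25)(0.00)] = 0.3000
  C_33 = (0.75)(0.90) − (-0.35)(0.00) = 0.6750
det(I−A) = Σ_j (I−A)_1j·C_1j = (0.75)(0.7900) + (-0.35)(0.1200) + (-0.25)(0.2700) = 0.4830
adj(I−A) = Cᵀ =
  [ 0.7900   0.3275   0.3650]
  [ 0.1200   0.6000   0.3000]
  [ 0.2700   0.1425   0.6750]
(I − A)⁻¹ = adj(I−A) / det(I−A) ≈
  [   1.6356     0.6781     0.7557]
  [   0.2484     1.2422     0.6211]
  [   0.5590     0.2950     1.3975]
First solve x = (I − A)⁻¹ d = adj(I−A)·d / det(I−A); in particular x_T = (0.1200·550 + 0.6000·475 + 0.3000·850) / 0.4830 = 606.00 / 0.4830 ≈ 1254.6584.
Intermediate flow from T to T: z_TT = a_TT · x_T = 0.10 × 606.00 / 0.4830 = 60.60 / 0.4830 ≈ 125.47.

z_TT = 125.47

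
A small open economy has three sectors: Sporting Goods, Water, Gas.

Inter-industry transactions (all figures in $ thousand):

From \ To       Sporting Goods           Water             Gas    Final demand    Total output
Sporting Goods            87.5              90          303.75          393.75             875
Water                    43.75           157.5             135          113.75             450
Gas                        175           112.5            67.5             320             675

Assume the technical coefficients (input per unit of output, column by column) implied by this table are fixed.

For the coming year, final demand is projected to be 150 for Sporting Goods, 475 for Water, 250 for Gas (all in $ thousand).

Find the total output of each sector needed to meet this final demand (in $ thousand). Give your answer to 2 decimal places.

x_1 = 755.07, x_2 = 1012.49, x_3 = 726.82

Technical coefficients a_ij = z_ij / X_j:
  a_11 = 87.5/875 = 0.10, a_21 = 43.75/875 = 0.05, a_31 = 175/875 = 0.20
  a_12 = 90/450 = 0.20, a_22 = 157.5/450 = 0.35, a_32 = 112.5/450 = 0.25
  a_13 = 303.75/675 = 0.45, a_23 = 135/675 = 0.20, a_33 = 67.5/675 = 0.10
I − A =
  [   0.90    -0.20    -0.45]
  [  -0.05     0.65    -0.20]
  [  -0.20    -0.25     0.90]
Cofactors of I−A, C_ij = (−1)^(i+j)·(minor ij) (rows/columns in the sector order above):
  C_11 = (0.65)(0.90) − (-0.20)(-0.25) = 0.5350
  C_12 = −[(-0.05)(0.90) − (-0.20)(-0.20)] = 0.0850
  C_13 = (-0.05)(-0.25) − (0.65)(-0.20) = 0.1425
  C_21 = −[(-0.20)(0.90) − (-0.45)(-0.25)] = 0.2925
  C_22 = (0.90)(0.90) − (-0.45)(-0.20) = 0.7200
  C_23 = −[(0.90)(-0.25) − (-0.20)(-0.20)] = 0.2650
  C_31 = (-0.20)(-0.20) − (-0.45)(0.65) = 0.3325
  C_32 = −[(0.90)(-0.20) − (-0.45)(-0.05)] = 0.2025
  C_33 = (0.90)(0.65) − (-0.20)(-0.05) = 0.5750
det(I−A) = Σ_j (I−A)_1j·C_1j = (0.90)(0.5350) + (-0.20)(0.0850) + (-0.45)(0.1425) = 0.400375
adj(I−A) = Cᵀ =
  [ 0.5350   0.2925   0.3325]
  [ 0.0850   0.7200   0.2025]
  [ 0.1425   0.2650   0.5750]
(I − A)⁻¹ = adj(I−A) / det(I−A) ≈
  [   1.3362     0.7306     0.8305]
  [   0.2123     1.7983     0.5058]
  [   0.3559     0.6619     1.4362]
x = (I − A)⁻¹ d = adj(I−A)·d / det(I−A), with det(I−A) = 0.400375:
  x_1 = (0.5350·150 + 0.2925·475 + 0.3325·250) / 0.400375 = 302.3125 / 0.400375 ≈ 755.07
  x_2 = (0.0850·150 + 0.7200·475 + 0.2025·250) / 0.400375 = 405.375 / 0.400375 ≈ 1012.49
  x_3 = (0.1425·150 + 0.2650·475 + 0.5750·250) / 0.400375 = 291.00 / 0.400375 ≈ 726.82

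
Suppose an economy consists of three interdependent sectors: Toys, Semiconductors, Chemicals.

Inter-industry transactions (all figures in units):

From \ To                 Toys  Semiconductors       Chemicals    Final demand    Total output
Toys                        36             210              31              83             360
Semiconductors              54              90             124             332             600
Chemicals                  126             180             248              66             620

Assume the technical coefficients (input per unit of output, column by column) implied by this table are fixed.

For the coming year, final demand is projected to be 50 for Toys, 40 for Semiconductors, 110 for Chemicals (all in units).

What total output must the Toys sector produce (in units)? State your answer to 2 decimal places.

Technical coefficients a_ij = z_ij / X_j:
  a_11 = 36/360 = 0.10, a_21 = 54/360 = 0.15, a_31 = 126/360 = 0.35
  a_12 = 210/600 = 0.35, a_22 = 90/600 = 0.15, a_32 = 180/600 = 0.30
  a_13 = 31/620 = 0.05, a_23 = 124/620 = 0.20, a_33 = 248/620 = 0.40
I − A =
  [   0.90    -0.35    -0.05]
  [  -0.15     0.85    -0.20]
  [  -0.35    -0.30     0.60]
Cofactors of I−A, C_ij = (−1)^(i+j)·(minor ij) (rows/columns in the sector order above):
  C_11 = (0.85)(0.60) − (-0.20)(-0.30) = 0.4500
  C_12 = −[(-0.15)(0.60) − (-0.20)(-0.35)] = 0.1600
  C_13 = (-0.15)(-0.30) − (0.85)(-0.35) = 0.3425
  C_21 = −[(-0.35)(0.60) − (-0.05)(-0.30)] = 0.2250
  C_22 = (0.90)(0.60) − (-0.05)(-0.35) = 0.5225
  C_23 = −[(0.90)(-0.30) − (-0.35)(-0.35)] = 0.3925
  C_31 = (-0.35)(-0.20) − (-0.05)(0.85) = 0.1125
  C_32 = −[(0.90)(-0.20) − (-0.05)(-0.15)] = 0.1875
  C_33 = (0.90)(0.85) − (-0.35)(-0.15) = 0.7125
det(I−A) = Σ_j (I−A)_1j·C_1j = (0.90)(0.4500) + (-0.35)(0.1600) + (-0.05)(0.3425) = 0.331875
adj(I−A) = Cᵀ =
  [ 0.4500   0.2250   0.1125]
  [ 0.1600   0.5225   0.1875]
  [ 0.3425   0.3925   0.7125]
(I − A)⁻¹ = adj(I−A) / det(I−A) ≈
  [   1.3559     0.6780     0.3390]
  [   0.4821     1.5744     0.5650]
  [   1.0320     1.1827     2.1469]
x = (I − A)⁻¹ d = adj(I−A)·d / det(I−A), with det(I−A) = 0.331875:
  x_1 = (0.4500·50 + 0.2250·40 + 0.1125·110) / 0.331875 = 43.875 / 0.331875 ≈ 132.20
  x_2 = (0.1600·50 + 0.5225·40 + 0.1875·110) / 0.331875 = 49.525 / 0.331875 ≈ 149.23
  x_3 = (0.3425·50 + 0.3925·40 + 0.7125·110) / 0.331875 = 111.20 / 0.331875 ≈ 335.07

x_1 = 132.20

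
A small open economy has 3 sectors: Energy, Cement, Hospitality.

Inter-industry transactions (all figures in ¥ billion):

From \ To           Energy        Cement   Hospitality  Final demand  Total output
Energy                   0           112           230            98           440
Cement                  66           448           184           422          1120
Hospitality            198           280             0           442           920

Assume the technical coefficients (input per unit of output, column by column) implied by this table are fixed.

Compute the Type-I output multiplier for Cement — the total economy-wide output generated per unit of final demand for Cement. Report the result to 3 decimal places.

m_C = 2.995

Technical coefficients a_ij = z_ij / X_j:
  a_EE = 0/440 = 0.00, a_CE = 66/440 = 0.15, a_HE = 198/440 = 0.45
  a_EC = 112/1120 = 0.10, a_CC = 448/1120 = 0.40, a_HC = 280/1120 = 0.25
  a_EH = 230/920 = 0.25, a_CH = 184/920 = 0.20, a_HH = 0/920 = 0.00
I − A =
  [   1.00    -0.10    -0.25]
  [  -0.15     0.60    -0.20]
  [  -0.45    -0.25     1.00]
Cofactors of I−A, C_ij = (−1)^(i+j)·(minor ij) (rows/columns in the sector order above):
  C_11 = (0.60)(1.00) − (-0.20)(-0.25) = 0.5500
  C_12 = −[(-0.15)(1.00) − (-0.20)(-0.45)] = 0.2400
  C_13 = (-0.15)(-0.25) − (0.60)(-0.45) = 0.3075
  C_21 = −[(-0.10)(1.00) − (-0.25)(-0.25)] = 0.1625
  C_22 = (1.00)(1.00) − (-0.25)(-0.45) = 0.8875
  C_23 = −[(1.00)(-0.25) − (-0.10)(-0.45)] = 0.2950
  C_31 = (-0.10)(-0.20) − (-0.25)(0.60) = 0.1700
  C_32 = −[(1.00)(-0.20) − (-0.25)(-0.15)] = 0.2375
  C_33 = (1.00)(0.60) − (-0.10)(-0.15) = 0.5850
det(I−A) = Σ_j (I−A)_1j·C_1j = (1.00)(0.5500) + (-0.10)(0.2400) + (-0.25)(0.3075) = 0.449125
adj(I−A) = Cᵀ =
  [ 0.5500   0.1625   0.1700]
  [ 0.2400   0.8875   0.2375]
  [ 0.3075   0.2950   0.5850]
(I − A)⁻¹ = adj(I−A) / det(I−A) ≈
  [   1.2246     0.3618     0.3785]
  [   0.5344     1.9761     0.5288]
  [   0.6847     0.6568     1.3025]
The output multiplier for sector j is the column-j sum of the Leontief inverse (I − A)⁻¹ = adj(I−A) / det(I−A).
Column C of adj(I−A): (0.1625, 0.8875, 0.2950); det(I−A) = 0.449125.
m_C = (0.1625 + 0.8875 + 0.2950) / 0.449125 = 1.345 / 0.449125 ≈ 2.995.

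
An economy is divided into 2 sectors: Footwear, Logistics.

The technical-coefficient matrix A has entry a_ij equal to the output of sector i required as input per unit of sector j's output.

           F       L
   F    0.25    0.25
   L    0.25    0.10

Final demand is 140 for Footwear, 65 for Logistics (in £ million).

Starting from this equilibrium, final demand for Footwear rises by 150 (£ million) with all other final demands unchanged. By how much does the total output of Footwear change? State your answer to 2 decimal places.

I − A =
  [   0.75    -0.25]
  [  -0.25     0.90]
det(I−A) = (0.75)(0.90) − (-0.25)(-0.25) = 0.6125
adj(I−A) = [[0.90, 0.25], [0.25, 0.75]]
(I − A)⁻¹ = adj(I−A) / det(I−A) ≈
  [   1.4694     0.4082]
  [   0.4082     1.2245]
Δx = (I − A)⁻¹ Δd with Δd having +150 in the Footwear component and 0 elsewhere.
So Δx_F = L_FF · (+150), where L_FF = adj(I−A)_FF / det(I−A) = 0.90 / 0.6125.
Δx_F = 0.90 × (+150) / 0.6125 = 135.00 / 0.6125 ≈ 220.41.

Δx_F = 220.41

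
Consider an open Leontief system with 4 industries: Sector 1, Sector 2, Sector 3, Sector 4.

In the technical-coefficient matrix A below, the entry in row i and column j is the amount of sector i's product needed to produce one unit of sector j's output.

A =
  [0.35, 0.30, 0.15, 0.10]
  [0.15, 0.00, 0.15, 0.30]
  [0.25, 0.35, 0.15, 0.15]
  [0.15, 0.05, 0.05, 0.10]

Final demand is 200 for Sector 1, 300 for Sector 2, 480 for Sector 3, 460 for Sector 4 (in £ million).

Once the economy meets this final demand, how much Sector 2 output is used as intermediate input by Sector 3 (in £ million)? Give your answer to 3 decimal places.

z_23 = 220.102

I − A =
  [   0.65    -0.30    -0.15    -0.10]
  [  -0.15     1.00    -0.15    -0.30]
  [  -0.25    -0.35     0.85    -0.15]
  [  -0.15    -0.05    -0.05     0.90]
Compute the cofactors C_ij = (−1)^(i+j)·(3×3 minor ij) of I−A; the adjugate is their transpose:
adj(I−A) = Cᵀ =
  [ 0.691125   0.281625   0.183500   0.201250]
  [ 0.192750   0.441250   0.123000   0.189000]
  [ 0.307875   0.279875   0.505500   0.211750]
  [ 0.143000   0.087000   0.065500   0.423500]
det(I−A) = Σ_j (I−A)_1j·C_1j = (0.65)(0.691125) + (-0.30)(0.192750) + (-0.15)(0.307875) + (-0.10)(0.143000) = 0.330925
(I − A)⁻¹ = adj(I−A) / det(I−A) ≈
  [   2.0885     0.8510     0.5545     0.6081]
  [   0.5825     1.3334     0.3717     0.5711]
  [   0.9303     0.8457     1.5275     0.6399]
  [   0.4321     0.2629     0.1979     1.2797]
First solve x = (I − A)⁻¹ d = adj(I−A)·d / det(I−A); in particular x_3 = (0.307875·200 + 0.279875·300 + 0.505500·480 + 0.211750·460) / 0.330925 = 485.5825 / 0.330925 ≈ 1467.34910.
Intermediate flow from 2 to 3: z_23 = a_23 · x_3 = 0.15 × 485.5825 / 0.330925 = 72.837375 / 0.330925 ≈ 220.102.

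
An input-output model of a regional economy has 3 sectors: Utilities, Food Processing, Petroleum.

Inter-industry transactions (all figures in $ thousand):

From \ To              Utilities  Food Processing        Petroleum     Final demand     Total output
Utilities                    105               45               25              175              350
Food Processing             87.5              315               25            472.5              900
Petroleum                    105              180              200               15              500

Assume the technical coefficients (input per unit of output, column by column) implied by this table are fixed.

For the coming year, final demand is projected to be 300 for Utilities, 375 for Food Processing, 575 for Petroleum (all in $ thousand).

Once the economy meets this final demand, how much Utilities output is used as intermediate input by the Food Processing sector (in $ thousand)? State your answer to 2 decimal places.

z_UF = 46.58

Technical coefficients a_ij = z_ij / X_j:
  a_UU = 105/350 = 0.30, a_FU = 87.5/350 = 0.25, a_PU = 105/350 = 0.30
  a_UF = 45/900 = 0.05, a_FF = 315/900 = 0.35, a_PF = 180/900 = 0.20
  a_UP = 25/500 = 0.05, a_FP = 25/500 = 0.05, a_PP = 200/500 = 0.40
I − A =
  [   0.70    -0.05    -0.05]
  [  -0.25     0.65    -0.05]
  [  -0.30    -0.20     0.60]
Cofactors of I−A, C_ij = (−1)^(i+j)·(minor ij) (rows/columns in the sector order above):
  C_11 = (0.65)(0.60) − (-0.05)(-0.20) = 0.3800
  C_12 = −[(-0.25)(0.60) − (-0.05)(-0.30)] = 0.1650
  C_13 = (-0.25)(-0.20) − (0.65)(-0.30) = 0.2450
  C_21 = −[(-0.05)(0.60) − (-0.05)(-0.20)] = 0.0400
  C_22 = (0.70)(0.60) − (-0.05)(-0.30) = 0.4050
  C_23 = −[(0.70)(-0.20) − (-0.05)(-0.30)] = 0.1550
  C_31 = (-0.05)(-0.05) − (-0.05)(0.65) = 0.0350
  C_32 = −[(0.70)(-0.05) − (-0.05)(-0.25)] = 0.0475
  C_33 = (0.70)(0.65) − (-0.05)(-0.25) = 0.4425
det(I−A) = Σ_j (I−A)_1j·C_1j = (0.70)(0.3800) + (-0.05)(0.1650) + (-0.05)(0.2450) = 0.2455
adj(I−A) = Cᵀ =
  [ 0.3800   0.0400   0.0350]
  [ 0.1650   0.4050   0.0475]
  [ 0.2450   0.1550   0.4425]
(I − A)⁻¹ = adj(I−A) / det(I−A) ≈
  [   1.5479     0.1629     0.1426]
  [   0.6721     1.6497     0.1935]
  [   0.9980     0.6314     1.8024]
First solve x = (I − A)⁻¹ d = adj(I−A)·d / det(I−A); in particular x_F = (0.1650·300 + 0.4050·375 + 0.0475·575) / 0.2455 = 228.6875 / 0.2455 ≈ 931.5173.
Intermediate flow from U to F: z_UF = a_UF · x_F = 0.05 × 228.6875 / 0.2455 = 11.434375 / 0.2455 ≈ 46.58.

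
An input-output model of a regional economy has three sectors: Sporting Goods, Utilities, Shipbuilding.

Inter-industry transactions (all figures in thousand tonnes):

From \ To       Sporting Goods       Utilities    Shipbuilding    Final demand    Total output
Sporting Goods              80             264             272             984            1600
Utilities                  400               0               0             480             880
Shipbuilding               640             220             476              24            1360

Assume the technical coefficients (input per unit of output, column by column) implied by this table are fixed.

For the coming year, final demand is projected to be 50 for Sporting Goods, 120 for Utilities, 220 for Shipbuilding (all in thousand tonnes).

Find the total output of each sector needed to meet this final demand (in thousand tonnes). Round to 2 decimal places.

x_1 = 222.36, x_2 = 175.59, x_3 = 542.83

Technical coefficients a_ij = z_ij / X_j:
  a_11 = 80/1600 = 0.05, a_21 = 400/1600 = 0.25, a_31 = 640/1600 = 0.40
  a_12 = 264/880 = 0.30, a_22 = 0/880 = 0.00, a_32 = 220/880 = 0.25
  a_13 = 272/1360 = 0.20, a_23 = 0/1360 = 0.00, a_33 = 476/1360 = 0.35
I − A =
  [   0.95    -0.30    -0.20]
  [  -0.25     1.00     0.00]
  [  -0.40    -0.25     0.65]
Cofactors of I−A, C_ij = (−1)^(i+j)·(minor ij) (rows/columns in the sector order above):
  C_11 = (1.00)(0.65) − (0.00)(-0.25) = 0.6500
  C_12 = −[(-0.25)(0.65) − (0.00)(-0.40)] = 0.1625
  C_13 = (-0.25)(-0.25) − (1.00)(-0.40) = 0.4625
  C_21 = −[(-0.30)(0.65) − (-0.20)(-0.25)] = 0.2450
  C_22 = (0.95)(0.65) − (-0.20)(-0.40) = 0.5375
  C_23 = −[(0.95)(-0.25) − (-0.30)(-0.40)] = 0.3575
  C_31 = (-0.30)(0.00) − (-0.20)(1.00) = 0.2000
  C_32 = −[(0.95)(0.00) − (-0.20)(-0.25)] = 0.0500
  C_33 = (0.95)(1.00) − (-0.30)(-0.25) = 0.8750
det(I−A) = Σ_j (I−A)_1j·C_1j = (0.95)(0.6500) + (-0.30)(0.1625) + (-0.20)(0.4625) = 0.47625
adj(I−A) = Cᵀ =
  [ 0.6500   0.2450   0.2000]
  [ 0.1625   0.5375   0.0500]
  [ 0.4625   0.3575   0.8750]
(I − A)⁻¹ = adj(I−A) / det(I−A) ≈
  [   1.3648     0.5144     0.4199]
  [   0.3412     1.1286     0.1050]
  [   0.9711     0.7507     1.8373]
x = (I − A)⁻¹ d = adj(I−A)·d / det(I−A), with det(I−A) = 0.47625:
  x_1 = (0.6500·50 + 0.2450·120 + 0.2000·220) / 0.47625 = 105.90 / 0.47625 ≈ 222.36
  x_2 = (0.1625·50 + 0.5375·120 + 0.0500·220) / 0.47625 = 83.625 / 0.47625 ≈ 175.59
  x_3 = (0.4625·50 + 0.3575·120 + 0.8750·220) / 0.47625 = 258.525 / 0.47625 ≈ 542.83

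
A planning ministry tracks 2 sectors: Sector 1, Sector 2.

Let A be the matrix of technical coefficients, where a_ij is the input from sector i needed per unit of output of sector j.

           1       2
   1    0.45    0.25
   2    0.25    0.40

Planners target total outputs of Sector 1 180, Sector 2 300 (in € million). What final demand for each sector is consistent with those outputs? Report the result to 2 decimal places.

d_1 = 24.00, d_2 = 135.00

I − A =
  [   0.55    -0.25]
  [  -0.25     0.60]
d = (I − A) x:
  d_1 = (+0.55)·180 + (-0.25)·300 = 24.00
  d_2 = (-0.25)·180 + (+0.60)·300 = 135.00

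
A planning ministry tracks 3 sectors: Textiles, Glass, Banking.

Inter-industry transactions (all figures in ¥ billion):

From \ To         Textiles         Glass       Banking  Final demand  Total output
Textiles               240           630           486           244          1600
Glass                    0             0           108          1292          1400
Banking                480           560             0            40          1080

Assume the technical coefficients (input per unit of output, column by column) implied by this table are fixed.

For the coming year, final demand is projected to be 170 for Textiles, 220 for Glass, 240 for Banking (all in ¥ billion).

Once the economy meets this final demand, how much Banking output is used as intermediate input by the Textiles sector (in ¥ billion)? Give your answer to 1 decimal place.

z_31 = 189.0

Technical coefficients a_ij = z_ij / X_j:
  a_11 = 240/1600 = 0.15, a_21 = 0/1600 = 0.00, a_31 = 480/1600 = 0.30
  a_12 = 630/1400 = 0.45, a_22 = 0/1400 = 0.00, a_32 = 560/1400 = 0.40
  a_13 = 486/1080 = 0.45, a_23 = 108/1080 = 0.10, a_33 = 0/1080 = 0.00
I − A =
  [   0.85    -0.45    -0.45]
  [   0.00     1.00    -0.10]
  [  -0.30    -0.40     1.00]
Cofactors of I−A, C_ij = (−1)^(i+j)·(minor ij) (rows/columns in the sector order above):
  C_11 = (1.00)(1.00) − (-0.10)(-0.40) = 0.9600
  C_12 = −[(0.00)(1.00) − (-0.10)(-0.30)] = 0.0300
  C_13 = (0.00)(-0.40) − (1.00)(-0.30) = 0.3000
  C_21 = −[(-0.45)(1.00) − (-0.45)(-0.40)] = 0.6300
  C_22 = (0.85)(1.00) − (-0.45)(-0.30) = 0.7150
  C_23 = −[(0.85)(-0.40) − (-0.45)(-0.30)] = 0.4750
  C_31 = (-0.45)(-0.10) − (-0.45)(1.00) = 0.4950
  C_32 = −[(0.85)(-0.10) − (-0.45)(0.00)] = 0.0850
  C_33 = (0.85)(1.00) − (-0.45)(0.00) = 0.8500
det(I−A) = Σ_j (I−A)_1j·C_1j = (0.85)(0.9600) + (-0.45)(0.0300) + (-0.45)(0.3000) = 0.6675
adj(I−A) = Cᵀ =
  [ 0.9600   0.6300   0.4950]
  [ 0.0300   0.7150   0.0850]
  [ 0.3000   0.4750   0.8500]
(I − A)⁻¹ = adj(I−A) / det(I−A) ≈
  [   1.4382     0.9438     0.7416]
  [   0.0449     1.0712     0.1273]
  [   0.4494     0.7116     1.2734]
First solve x = (I − A)⁻¹ d = adj(I−A)·d / det(I−A); in particular x_1 = (0.9600·170 + 0.6300·220 + 0.4950·240) / 0.6675 = 420.60 / 0.6675 ≈ 630.112.
Intermediate flow from 3 to 1: z_31 = a_31 · x_1 = 0.30 × 420.60 / 0.6675 = 126.18 / 0.6675 ≈ 189.0.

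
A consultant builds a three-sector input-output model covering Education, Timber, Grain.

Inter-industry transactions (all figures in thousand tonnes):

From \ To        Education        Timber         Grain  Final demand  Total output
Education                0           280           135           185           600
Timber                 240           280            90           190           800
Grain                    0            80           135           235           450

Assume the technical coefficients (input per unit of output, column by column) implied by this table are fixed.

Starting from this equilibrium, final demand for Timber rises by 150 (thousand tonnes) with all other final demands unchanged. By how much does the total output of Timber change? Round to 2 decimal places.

Δx_T = 323.08

Technical coefficients a_ij = z_ij / X_j:
  a_EE = 0/600 = 0.00, a_TE = 240/600 = 0.40, a_GE = 0/600 = 0.00
  a_ET = 280/800 = 0.35, a_TT = 280/800 = 0.35, a_GT = 80/800 = 0.10
  a_EG = 135/450 = 0.30, a_TG = 90/450 = 0.20, a_GG = 135/450 = 0.30
I − A =
  [   1.00    -0.35    -0.30]
  [  -0.40     0.65    -0.20]
  [   0.00    -0.10     0.70]
Cofactors of I−A, C_ij = (−1)^(i+j)·(minor ij) (rows/columns in the sector order above):
  C_11 = (0.65)(0.70) − (-0.20)(-0.10) = 0.4350
  C_12 = −[(-0.40)(0.70) − (-0.20)(0.00)] = 0.2800
  C_13 = (-0.40)(-0.10) − (0.65)(0.00) = 0.0400
  C_21 = −[(-0.35)(0.70) − (-0.30)(-0.10)] = 0.2750
  C_22 = (1.00)(0.70) − (-0.30)(0.00) = 0.7000
  C_23 = −[(1.00)(-0.10) − (-0.35)(0.00)] = 0.1000
  C_31 = (-0.35)(-0.20) − (-0.30)(0.65) = 0.2650
  C_32 = −[(1.00)(-0.20) − (-0.30)(-0.40)] = 0.3200
  C_33 = (1.00)(0.65) − (-0.35)(-0.40) = 0.5100
det(I−A) = Σ_j (I−A)_1j·C_1j = (1.00)(0.4350) + (-0.35)(0.2800) + (-0.30)(0.0400) = 0.3250
adj(I−A) = Cᵀ =
  [ 0.4350   0.2750   0.2650]
  [ 0.2800   0.7000   0.3200]
  [ 0.0400   0.1000   0.5100]
(I − A)⁻¹ = adj(I−A) / det(I−A) ≈
  [   1.3385     0.8462     0.8154]
  [   0.8615     2.1538     0.9846]
  [   0.1231     0.3077     1.5692]
Δx = (I − A)⁻¹ Δd with Δd having +150 in the Timber component and 0 elsewhere.
So Δx_T = L_TT · (+150), where L_TT = adj(I−A)_TT / det(I−A) = 0.7000 / 0.3250.
Δx_T = 0.7000 × (+150) / 0.3250 = 105.00 / 0.3250 ≈ 323.08.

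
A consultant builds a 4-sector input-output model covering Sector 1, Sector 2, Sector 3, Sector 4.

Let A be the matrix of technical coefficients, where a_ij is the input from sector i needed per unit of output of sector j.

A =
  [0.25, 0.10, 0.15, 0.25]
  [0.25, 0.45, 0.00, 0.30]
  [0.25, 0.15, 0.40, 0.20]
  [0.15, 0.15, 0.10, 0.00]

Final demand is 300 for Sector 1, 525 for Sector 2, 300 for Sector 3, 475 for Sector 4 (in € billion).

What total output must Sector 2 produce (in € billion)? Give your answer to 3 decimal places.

x_2 = 2375.620

I − A =
  [   0.75    -0.10    -0.15    -0.25]
  [  -0.25     0.55     0.00    -0.30]
  [  -0.25    -0.15     0.60    -0.20]
  [  -0.15    -0.15    -0.10     1.00]
Compute the cofactors C_ij = (−1)^(i+j)·(3×3 minor ij) of I−A; the adjugate is their transpose:
adj(I−A) = Cᵀ =
  [ 0.28750   0.11125   0.09250   0.12375]
  [ 0.17950   0.36425   0.07300   0.16875]
  [ 0.19450   0.16675   0.31925   0.16250]
  [ 0.08950   0.08800   0.05675   0.20625]
det(I−A) = Σ_j (I−A)_1j·C_1j = (0.75)(0.28750) + (-0.10)(0.17950) + (-0.15)(0.19450) + (-0.25)(0.08950) = 0.146125
(I − A)⁻¹ = adj(I−A) / det(I−A) ≈
  [   1.9675     0.7613     0.6330     0.8469]
  [   1.2284     2.4927     0.4996     1.1548]
  [   1.3311     1.1411     2.1848     1.1121]
  [   0.6125     0.6022     0.3884     1.4115]
x = (I − A)⁻¹ d = adj(I−A)·d / det(I−A), with det(I−A) = 0.146125:
  x_1 = (0.28750·300 + 0.11125·525 + 0.09250·300 + 0.12375·475) / 0.146125 = 231.1875 / 0.146125 ≈ 1582.121
  x_2 = (0.17950·300 + 0.36425·525 + 0.07300·300 + 0.16875·475) / 0.146125 = 347.1375 / 0.146125 ≈ 2375.620
  x_3 = (0.19450·300 + 0.16675·525 + 0.31925·300 + 0.16250·475) / 0.146125 = 318.85625 / 0.146125 ≈ 2182.079
  x_4 = (0.08950·300 + 0.08800·525 + 0.05675·300 + 0.20625·475) / 0.146125 = 188.04375 / 0.146125 ≈ 1286.869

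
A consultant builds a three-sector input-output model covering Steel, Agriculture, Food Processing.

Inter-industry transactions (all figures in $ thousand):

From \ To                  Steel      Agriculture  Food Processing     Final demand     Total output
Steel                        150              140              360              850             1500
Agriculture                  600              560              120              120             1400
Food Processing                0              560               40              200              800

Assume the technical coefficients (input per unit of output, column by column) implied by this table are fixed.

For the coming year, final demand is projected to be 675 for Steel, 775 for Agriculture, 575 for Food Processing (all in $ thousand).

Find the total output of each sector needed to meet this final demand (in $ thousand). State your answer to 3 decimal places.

Technical coefficients a_ij = z_ij / X_j:
  a_11 = 150/1500 = 0.10, a_21 = 600/1500 = 0.40, a_31 = 0/1500 = 0.00
  a_12 = 140/1400 = 0.10, a_22 = 560/1400 = 0.40, a_32 = 560/1400 = 0.40
  a_13 = 360/800 = 0.45, a_23 = 120/800 = 0.15, a_33 = 40/800 = 0.05
I − A =
  [   0.90    -0.10    -0.45]
  [  -0.40     0.60    -0.15]
  [   0.00    -0.40     0.95]
Cofactors of I−A, C_ij = (−1)^(i+j)·(minor ij) (rows/columns in the sector order above):
  C_11 = (0.60)(0.95) − (-0.15)(-0.40) = 0.5100
  C_12 = −[(-0.40)(0.95) − (-0.15)(0.00)] = 0.3800
  C_13 = (-0.40)(-0.40) − (0.60)(0.00) = 0.1600
  C_21 = −[(-0.10)(0.95) − (-0.45)(-0.40)] = 0.2750
  C_22 = (0.90)(0.95) − (-0.45)(0.00) = 0.8550
  C_23 = −[(0.90)(-0.40) − (-0.10)(0.00)] = 0.3600
  C_31 = (-0.10)(-0.15) − (-0.45)(0.60) = 0.2850
  C_32 = −[(0.90)(-0.15) − (-0.45)(-0.40)] = 0.3150
  C_33 = (0.90)(0.60) − (-0.10)(-0.40) = 0.5000
det(I−A) = Σ_j (I−A)_1j·C_1j = (0.90)(0.5100) + (-0.10)(0.3800) + (-0.45)(0.1600) = 0.3490
adj(I−A) = Cᵀ =
  [ 0.5100   0.2750   0.2850]
  [ 0.3800   0.8550   0.3150]
  [ 0.1600   0.3600   0.5000]
(I − A)⁻¹ = adj(I−A) / det(I−A) ≈
  [   1.4613     0.7880     0.8166]
  [   1.0888     2.4499     0.9026]
  [   0.4585     1.0315     1.4327]
x = (I − A)⁻¹ d = adj(I−A)·d / det(I−A), with det(I−A) = 0.3490:
  x_1 = (0.5100·675 + 0.2750·775 + 0.2850·575) / 0.3490 = 721.25 / 0.3490 ≈ 2066.619
  x_2 = (0.3800·675 + 0.8550·775 + 0.3150·575) / 0.3490 = 1100.25 / 0.3490 ≈ 3152.579
  x_3 = (0.1600·675 + 0.3600·775 + 0.5000·575) / 0.3490 = 674.50 / 0.3490 ≈ 1932.665

x_1 = 2066.619, x_2 = 3152.579, x_3 = 1932.665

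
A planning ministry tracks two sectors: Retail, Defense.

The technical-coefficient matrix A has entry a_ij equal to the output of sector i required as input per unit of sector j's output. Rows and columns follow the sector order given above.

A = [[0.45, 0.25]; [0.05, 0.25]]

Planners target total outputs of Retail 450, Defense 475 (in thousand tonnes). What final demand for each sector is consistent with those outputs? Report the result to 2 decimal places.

I − A =
  [   0.55    -0.25]
  [  -0.05     0.75]
d = (I − A) x:
  d_R = (+0.55)·450 + (-0.25)·475 = 128.75
  d_D = (-0.05)·450 + (+0.75)·475 = 333.75

d_R = 128.75, d_D = 333.75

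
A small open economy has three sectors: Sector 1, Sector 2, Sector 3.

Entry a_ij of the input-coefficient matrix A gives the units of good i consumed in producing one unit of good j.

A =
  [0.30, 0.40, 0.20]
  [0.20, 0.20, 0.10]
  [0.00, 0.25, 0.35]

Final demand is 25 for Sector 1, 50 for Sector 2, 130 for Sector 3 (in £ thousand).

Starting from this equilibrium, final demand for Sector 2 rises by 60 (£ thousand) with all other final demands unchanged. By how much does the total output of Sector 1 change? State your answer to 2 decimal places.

Δx_1 = 65.38

I − A =
  [   0.70    -0.40    -0.20]
  [  -0.20     0.80    -0.10]
  [   0.00    -0.25     0.65]
Cofactors of I−A, C_ij = (−1)^(i+j)·(minor ij) (rows/columns in the sector order above):
  C_11 = (0.80)(0.65) − (-0.10)(-0.25) = 0.4950
  C_12 = −[(-0.20)(0.65) − (-0.10)(0.00)] = 0.1300
  C_13 = (-0.20)(-0.25) − (0.80)(0.00) = 0.0500
  C_21 = −[(-0.40)(0.65) − (-0.20)(-0.25)] = 0.3100
  C_22 = (0.70)(0.65) − (-0.20)(0.00) = 0.4550
  C_23 = −[(0.70)(-0.25) − (-0.40)(0.00)] = 0.1750
  C_31 = (-0.40)(-0.10) − (-0.20)(0.80) = 0.2000
  C_32 = −[(0.70)(-0.10) − (-0.20)(-0.20)] = 0.1100
  C_33 = (0.70)(0.80) − (-0.40)(-0.20) = 0.4800
det(I−A) = Σ_j (I−A)_1j·C_1j = (0.70)(0.4950) + (-0.40)(0.1300) + (-0.20)(0.0500) = 0.2845
adj(I−A) = Cᵀ =
  [ 0.4950   0.3100   0.2000]
  [ 0.1300   0.4550   0.1100]
  [ 0.0500   0.1750   0.4800]
(I − A)⁻¹ = adj(I−A) / det(I−A) ≈
  [   1.7399     1.0896     0.7030]
  [   0.4569     1.5993     0.3866]
  [   0.1757     0.6151     1.6872]
Δx = (I − A)⁻¹ Δd with Δd having +60 in the Sector 2 component and 0 elsewhere.
So Δx_1 = L_12 · (+60), where L_12 = adj(I−A)_12 / det(I−A) = 0.3100 / 0.2845.
Δx_1 = 0.3100 × (+60) / 0.2845 = 18.60 / 0.2845 ≈ 65.38.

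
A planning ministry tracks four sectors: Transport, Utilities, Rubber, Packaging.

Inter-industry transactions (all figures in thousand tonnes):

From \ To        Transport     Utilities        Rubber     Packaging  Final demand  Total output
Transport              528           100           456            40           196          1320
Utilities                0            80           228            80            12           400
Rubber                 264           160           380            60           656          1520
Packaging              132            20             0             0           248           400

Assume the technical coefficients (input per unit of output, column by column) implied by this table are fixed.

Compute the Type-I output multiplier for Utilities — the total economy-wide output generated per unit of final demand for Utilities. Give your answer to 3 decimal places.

m_2 = 4.180

Technical coefficients a_ij = z_ij / X_j:
  a_11 = 528/1320 = 0.40, a_21 = 0/1320 = 0.00, a_31 = 264/1320 = 0.20, a_41 = 132/1320 = 0.10
  a_12 = 100/400 = 0.25, a_22 = 80/400 = 0.20, a_32 = 160/400 = 0.40, a_42 = 20/400 = 0.05
  a_13 = 456/1520 = 0.30, a_23 = 228/1520 = 0.15, a_33 = 380/1520 = 0.25, a_43 = 0/1520 = 0.00
  a_14 = 40/400 = 0.10, a_24 = 80/400 = 0.20, a_34 = 60/400 = 0.15, a_44 = 0/400 = 0.00
I − A =
  [   0.60    -0.25    -0.30    -0.10]
  [   0.00     0.80    -0.15    -0.20]
  [  -0.20    -0.40     0.75    -0.15]
  [  -0.10    -0.05     0.00     1.00]
Compute the cofactors C_ij = (−1)^(i+j)·(3×3 minor ij) of I−A; the adjugate is their transpose:
adj(I−A) = Cᵀ =
  [ 0.531375   0.313500   0.275250   0.157125]
  [ 0.047250   0.378000   0.094500   0.094500]
  [ 0.178000   0.295250   0.461000   0.146000]
  [ 0.055500   0.050250   0.032250   0.268500]
det(I−A) = Σ_j (I−A)_1j·C_1j = (0.60)(0.531375) + (-0.25)(0.047250) + (-0.30)(0.178000) + (-0.10)(0.055500) = 0.2480625
(I − A)⁻¹ = adj(I−A) / det(I−A) ≈
  [   2.1421     1.2638     1.1096     0.6334]
  [   0.1905     1.5238     0.3810     0.3810]
  [   0.7176     1.1902     1.8584     0.5886]
  [   0.2237     0.2026     0.1300     1.0824]
The output multiplier for sector j is the column-j sum of the Leontief inverse (I − A)⁻¹ = adj(I−A) / det(I−A).
Column 2 of adj(I−A): (0.313500, 0.378000, 0.295250, 0.050250); det(I−A) = 0.2480625.
m_2 = (0.313500 + 0.378000 + 0.295250 + 0.050250) / 0.2480625 = 1.037 / 0.2480625 ≈ 4.180.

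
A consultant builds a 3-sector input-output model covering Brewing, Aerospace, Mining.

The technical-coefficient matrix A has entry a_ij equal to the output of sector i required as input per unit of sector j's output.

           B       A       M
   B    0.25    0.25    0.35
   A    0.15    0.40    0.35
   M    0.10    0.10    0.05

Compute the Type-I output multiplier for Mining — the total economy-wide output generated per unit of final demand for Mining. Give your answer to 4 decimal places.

m_M = 3.1002

I − A =
  [   0.75    -0.25    -0.35]
  [  -0.15     0.60    -0.35]
  [  -0.10    -0.10     0.95]
Cofactors of I−A, C_ij = (−1)^(i+j)·(minor ij) (rows/columns in the sector order above):
  C_11 = (0.60)(0.95) − (-0.35)(-0.10) = 0.5350
  C_12 = −[(-0.15)(0.95) − (-0.35)(-0.10)] = 0.1775
  C_13 = (-0.15)(-0.10) − (0.60)(-0.10) = 0.0750
  C_21 = −[(-0.25)(0.95) − (-0.35)(-0.10)] = 0.2725
  C_22 = (0.75)(0.95) − (-0.35)(-0.10) = 0.6775
  C_23 = −[(0.75)(-0.10) − (-0.25)(-0.10)] = 0.1000
  C_31 = (-0.25)(-0.35) − (-0.35)(0.60) = 0.2975
  C_32 = −[(0.75)(-0.35) − (-0.35)(-0.15)] = 0.3150
  C_33 = (0.75)(0.60) − (-0.25)(-0.15) = 0.4125
det(I−A) = Σ_j (I−A)_1j·C_1j = (0.75)(0.5350) + (-0.25)(0.1775) + (-0.35)(0.0750) = 0.330625
adj(I−A) = Cᵀ =
  [ 0.5350   0.2725   0.2975]
  [ 0.1775   0.6775   0.3150]
  [ 0.0750   0.1000   0.4125]
(I − A)⁻¹ = adj(I−A) / det(I−A) ≈
  [   1.61815     0.82420     0.89981]
  [   0.53686     2.04915     0.95274]
  [   0.22684     0.30246     1.24764]
The output multiplier for sector j is the column-j sum of the Leontief inverse (I − A)⁻¹ = adj(I−A) / det(I−A).
Column M of adj(I−A): (0.2975, 0.3150, 0.4125); det(I−A) = 0.330625.
m_M = (0.2975 + 0.3150 + 0.4125) / 0.330625 = 1.025 / 0.330625 ≈ 3.1002.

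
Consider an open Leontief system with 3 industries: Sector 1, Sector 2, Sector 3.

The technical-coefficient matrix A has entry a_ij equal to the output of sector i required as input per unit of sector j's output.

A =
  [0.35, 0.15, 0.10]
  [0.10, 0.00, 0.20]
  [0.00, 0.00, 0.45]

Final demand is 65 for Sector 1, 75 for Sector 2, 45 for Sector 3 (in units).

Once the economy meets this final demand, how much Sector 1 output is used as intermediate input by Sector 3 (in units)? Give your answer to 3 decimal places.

z_13 = 8.182

I − A =
  [   0.65    -0.15    -0.10]
  [  -0.10     1.00    -0.20]
  [   0.00     0.00     0.55]
Cofactors of I−A, C_ij = (−1)^(i+j)·(minor ij) (rows/columns in the sector order above):
  C_11 = (1.00)(0.55) − (-0.20)(0.00) = 0.5500
  C_12 = −[(-0.10)(0.55) − (-0.20)(0.00)] = 0.0550
  C_13 = (-0.10)(0.00) − (1.00)(0.00) = 0.0000
  C_21 = −[(-0.15)(0.55) − (-0.10)(0.00)] = 0.0825
  C_22 = (0.65)(0.55) − (-0.10)(0.00) = 0.3575
  C_23 = −[(0.65)(0.00) − (-0.15)(0.00)] = 0.0000
  C_31 = (-0.15)(-0.20) − (-0.10)(1.00) = 0.1300
  C_32 = −[(0.65)(-0.20) − (-0.10)(-0.10)] = 0.1400
  C_33 = (0.65)(1.00) − (-0.15)(-0.10) = 0.6350
det(I−A) = Σ_j (I−A)_1j·C_1j = (0.65)(0.5500) + (-0.15)(0.0550) + (-0.10)(0.0000) = 0.34925
adj(I−A) = Cᵀ =
  [ 0.5500   0.0825   0.1300]
  [ 0.0550   0.3575   0.1400]
  [ 0.0000   0.0000   0.6350]
(I − A)⁻¹ = adj(I−A) / det(I−A) ≈
  [   1.5748     0.2362     0.3722]
  [   0.1575     1.0236     0.4009]
  [   0.0000     0.0000     1.8182]
First solve x = (I − A)⁻¹ d = adj(I−A)·d / det(I−A); in particular x_3 = (0.0000·65 + 0.0000·75 + 0.6350·45) / 0.34925 = 28.575 / 0.34925 ≈ 81.81818.
Intermediate flow from 1 to 3: z_13 = a_13 · x_3 = 0.10 × 28.575 / 0.34925 = 2.8575 / 0.34925 ≈ 8.182.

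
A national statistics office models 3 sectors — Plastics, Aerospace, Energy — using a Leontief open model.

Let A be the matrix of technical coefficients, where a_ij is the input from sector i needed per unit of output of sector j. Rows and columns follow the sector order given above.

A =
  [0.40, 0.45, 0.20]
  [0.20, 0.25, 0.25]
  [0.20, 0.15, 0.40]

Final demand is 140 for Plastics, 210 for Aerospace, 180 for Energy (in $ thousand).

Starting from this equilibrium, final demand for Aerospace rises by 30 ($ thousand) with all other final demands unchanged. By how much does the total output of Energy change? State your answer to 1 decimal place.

I − A =
  [   0.60    -0.45    -0.20]
  [  -0.20     0.75    -0.25]
  [  -0.20    -0.15     0.60]
Cofactors of I−A, C_ij = (−1)^(i+j)·(minor ij) (rows/columns in the sector order above):
  C_11 = (0.75)(0.60) − (-0.25)(-0.15) = 0.4125
  C_12 = −[(-0.20)(0.60) − (-0.25)(-0.20)] = 0.1700
  C_13 = (-0.20)(-0.15) − (0.75)(-0.20) = 0.1800
  C_21 = −[(-0.45)(0.60) − (-0.20)(-0.15)] = 0.3000
  C_22 = (0.60)(0.60) − (-0.20)(-0.20) = 0.3200
  C_23 = −[(0.60)(-0.15) − (-0.45)(-0.20)] = 0.1800
  C_31 = (-0.45)(-0.25) − (-0.20)(0.75) = 0.2625
  C_32 = −[(0.60)(-0.25) − (-0.20)(-0.20)] = 0.1900
  C_33 = (0.60)(0.75) − (-0.45)(-0.20) = 0.3600
det(I−A) = Σ_j (I−A)_1j·C_1j = (0.60)(0.4125) + (-0.45)(0.1700) + (-0.20)(0.1800) = 0.1350
adj(I−A) = Cᵀ =
  [ 0.4125   0.3000   0.2625]
  [ 0.1700   0.3200   0.1900]
  [ 0.1800   0.1800   0.3600]
(I − A)⁻¹ = adj(I−A) / det(I−A) ≈
  [   3.0556     2.2222     1.9444]
  [   1.2593     2.3704     1.4074]
  [   1.3333     1.3333     2.6667]
Δx = (I − A)⁻¹ Δd with Δd having +30 in the Aerospace component and 0 elsewhere.
So Δx_E = L_EA · (+30), where L_EA = adj(I−A)_EA / det(I−A) = 0.1800 / 0.1350.
Δx_E = 0.1800 × (+30) / 0.1350 = 5.40 / 0.1350 = 40.0.

Δx_E = 40.0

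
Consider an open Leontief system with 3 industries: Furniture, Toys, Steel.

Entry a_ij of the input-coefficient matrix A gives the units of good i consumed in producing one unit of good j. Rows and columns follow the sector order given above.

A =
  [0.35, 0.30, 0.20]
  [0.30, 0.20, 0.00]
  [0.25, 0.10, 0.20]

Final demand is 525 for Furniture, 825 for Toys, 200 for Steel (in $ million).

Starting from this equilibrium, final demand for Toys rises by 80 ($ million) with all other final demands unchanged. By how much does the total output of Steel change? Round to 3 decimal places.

I − A =
  [   0.65    -0.30    -0.20]
  [  -0.30     0.80     0.00]
  [  -0.25    -0.10     0.80]
Cofactors of I−A, C_ij = (−1)^(i+j)·(minor ij) (rows/columns in the sector order above):
  C_11 = (0.80)(0.80) − (0.00)(-0.10) = 0.6400
  C_12 = −[(-0.30)(0.80) − (0.00)(-0.25)] = 0.2400
  C_13 = (-0.30)(-0.10) − (0.80)(-0.25) = 0.2300
  C_21 = −[(-0.30)(0.80) − (-0.20)(-0.10)] = 0.2600
  C_22 = (0.65)(0.80) − (-0.20)(-0.25) = 0.4700
  C_23 = −[(0.65)(-0.10) − (-0.30)(-0.25)] = 0.1400
  C_31 = (-0.30)(0.00) − (-0.20)(0.80) = 0.1600
  C_32 = −[(0.65)(0.00) − (-0.20)(-0.30)] = 0.0600
  C_33 = (0.65)(0.80) − (-0.30)(-0.30) = 0.4300
det(I−A) = Σ_j (I−A)_1j·C_1j = (0.65)(0.6400) + (-0.30)(0.2400) + (-0.20)(0.2300) = 0.2980
adj(I−A) = Cᵀ =
  [ 0.6400   0.2600   0.1600]
  [ 0.2400   0.4700   0.0600]
  [ 0.2300   0.1400   0.4300]
(I − A)⁻¹ = adj(I−A) / det(I−A) ≈
  [   2.1477     0.8725     0.5369]
  [   0.8054     1.5772     0.2013]
  [   0.7718     0.4698     1.4430]
Δx = (I − A)⁻¹ Δd with Δd having +80 in the Toys component and 0 elsewhere.
So Δx_3 = L_32 · (+80), where L_32 = adj(I−A)_32 / det(I−A) = 0.1400 / 0.2980.
Δx_3 = 0.1400 × (+80) / 0.2980 = 11.20 / 0.2980 ≈ 37.584.

Δx_3 = 37.584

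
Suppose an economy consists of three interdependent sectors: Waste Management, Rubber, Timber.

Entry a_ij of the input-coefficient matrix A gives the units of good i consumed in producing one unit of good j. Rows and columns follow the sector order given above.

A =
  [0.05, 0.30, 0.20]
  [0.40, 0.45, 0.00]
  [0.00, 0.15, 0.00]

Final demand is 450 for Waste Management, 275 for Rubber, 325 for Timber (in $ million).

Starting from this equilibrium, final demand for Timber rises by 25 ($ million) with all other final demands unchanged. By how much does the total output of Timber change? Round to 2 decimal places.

I − A =
  [   0.95    -0.30    -0.20]
  [  -0.40     0.55     0.00]
  [   0.00    -0.15     1.00]
Cofactors of I−A, C_ij = (−1)^(i+j)·(minor ij) (rows/columns in the sector order above):
  C_11 = (0.55)(1.00) − (0.00)(-0.15) = 0.5500
  C_12 = −[(-0.40)(1.00) − (0.00)(0.00)] = 0.4000
  C_13 = (-0.40)(-0.15) − (0.55)(0.00) = 0.0600
  C_21 = −[(-0.30)(1.00) − (-0.20)(-0.15)] = 0.3300
  C_22 = (0.95)(1.00) − (-0.20)(0.00) = 0.9500
  C_23 = −[(0.95)(-0.15) − (-0.30)(0.00)] = 0.1425
  C_31 = (-0.30)(0.00) − (-0.20)(0.55) = 0.1100
  C_32 = −[(0.95)(0.00) − (-0.20)(-0.40)] = 0.0800
  C_33 = (0.95)(0.55) − (-0.30)(-0.40) = 0.4025
det(I−A) = Σ_j (I−A)_1j·C_1j = (0.95)(0.5500) + (-0.30)(0.4000) + (-0.20)(0.0600) = 0.3905
adj(I−A) = Cᵀ =
  [ 0.5500   0.3300   0.1100]
  [ 0.4000   0.9500   0.0800]
  [ 0.0600   0.1425   0.4025]
(I − A)⁻¹ = adj(I−A) / det(I−A) ≈
  [   1.4085     0.8451     0.2817]
  [   1.0243     2.4328     0.2049]
  [   0.1536     0.3649     1.0307]
Δx = (I − A)⁻¹ Δd with Δd having +25 in the Timber component and 0 elsewhere.
So Δx_T = L_TT · (+25), where L_TT = adj(I−A)_TT / det(I−A) = 0.4025 / 0.3905.
Δx_T = 0.4025 × (+25) / 0.3905 = 10.0625 / 0.3905 ≈ 25.77.

Δx_T = 25.77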